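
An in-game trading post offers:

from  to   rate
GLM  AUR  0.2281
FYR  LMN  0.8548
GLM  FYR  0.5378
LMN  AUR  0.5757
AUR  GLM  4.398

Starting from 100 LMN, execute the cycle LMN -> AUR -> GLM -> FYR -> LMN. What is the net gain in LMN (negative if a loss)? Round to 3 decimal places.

16.396

100 LMN × 0.5757 = 57.57 AUR
57.57 AUR × 4.398 = 253.19286 GLM
253.19286 GLM × 0.5378 = 136.167120108 FYR
136.167120108 FYR × 0.8548 = 116.3956542683184 LMN
Net change: 116.3956542683184 − 100 = 16.3956542683184 LMN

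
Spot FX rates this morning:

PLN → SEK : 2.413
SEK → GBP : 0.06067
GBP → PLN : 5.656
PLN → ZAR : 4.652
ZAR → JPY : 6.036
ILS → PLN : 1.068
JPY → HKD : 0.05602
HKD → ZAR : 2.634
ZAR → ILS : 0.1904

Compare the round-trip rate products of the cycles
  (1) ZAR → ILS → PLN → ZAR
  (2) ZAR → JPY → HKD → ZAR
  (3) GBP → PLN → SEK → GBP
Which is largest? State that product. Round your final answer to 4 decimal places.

(1) 0.1904 × 1.068 × 4.652 = 0.94597
(2) 6.036 × 0.05602 × 2.634 = 0.89065
(3) 5.656 × 2.413 × 0.06067 = 0.82802
Highest is cycle (1) at 0.9460 (≤1, no arbitrage).

0.9460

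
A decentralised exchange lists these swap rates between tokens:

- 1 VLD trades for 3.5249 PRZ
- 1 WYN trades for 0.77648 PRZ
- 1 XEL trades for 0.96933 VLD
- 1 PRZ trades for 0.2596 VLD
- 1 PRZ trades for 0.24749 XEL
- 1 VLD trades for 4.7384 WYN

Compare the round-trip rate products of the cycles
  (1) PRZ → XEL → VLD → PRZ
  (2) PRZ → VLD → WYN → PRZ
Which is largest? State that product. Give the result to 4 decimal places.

0.9551

(1) 0.24749 × 0.96933 × 3.5249 = 0.84562
(2) 0.2596 × 4.7384 × 0.77648 = 0.95514
Highest is cycle (2) at 0.9551 (≤1, no arbitrage).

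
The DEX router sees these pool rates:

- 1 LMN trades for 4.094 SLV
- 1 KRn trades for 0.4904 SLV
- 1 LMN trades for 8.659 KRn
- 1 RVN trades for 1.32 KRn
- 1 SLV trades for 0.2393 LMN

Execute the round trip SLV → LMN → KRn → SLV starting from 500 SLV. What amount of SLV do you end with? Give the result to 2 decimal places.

508.08

500 SLV × 0.2393 = 119.65 LMN
119.65 LMN × 8.659 = 1036.04935 KRn
1036.04935 KRn × 0.4904 = 508.07860124 SLV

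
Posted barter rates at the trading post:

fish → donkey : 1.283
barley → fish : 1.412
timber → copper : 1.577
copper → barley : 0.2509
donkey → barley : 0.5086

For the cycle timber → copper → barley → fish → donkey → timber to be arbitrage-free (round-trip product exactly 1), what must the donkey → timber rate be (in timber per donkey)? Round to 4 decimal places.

1.3951

Known legs of the cycle: 1.577 × 0.2509 × 1.412 × 1.283 = 0.7167929212028
For no arbitrage the full-cycle product must be 1, so the missing rate is 1 / 0.7167929212028 ≈ 1.395103.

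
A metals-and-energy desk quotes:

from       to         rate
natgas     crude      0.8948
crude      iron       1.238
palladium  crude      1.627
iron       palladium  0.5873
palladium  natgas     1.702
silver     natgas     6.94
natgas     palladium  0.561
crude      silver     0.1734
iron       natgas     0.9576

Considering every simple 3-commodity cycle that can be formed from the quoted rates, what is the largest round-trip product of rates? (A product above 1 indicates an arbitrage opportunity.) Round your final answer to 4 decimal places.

palladium→crude→iron→palladium: 1.627 × 1.238 × 0.5873 = 1.18295
silver→natgas→crude→silver: 6.94 × 0.8948 × 0.1734 = 1.07680
crude→iron→natgas→crude: 1.238 × 0.9576 × 0.8948 = 1.06079
Maximum is palladium→crude→iron→palladium at 1.1830; arbitrage exists.

1.1830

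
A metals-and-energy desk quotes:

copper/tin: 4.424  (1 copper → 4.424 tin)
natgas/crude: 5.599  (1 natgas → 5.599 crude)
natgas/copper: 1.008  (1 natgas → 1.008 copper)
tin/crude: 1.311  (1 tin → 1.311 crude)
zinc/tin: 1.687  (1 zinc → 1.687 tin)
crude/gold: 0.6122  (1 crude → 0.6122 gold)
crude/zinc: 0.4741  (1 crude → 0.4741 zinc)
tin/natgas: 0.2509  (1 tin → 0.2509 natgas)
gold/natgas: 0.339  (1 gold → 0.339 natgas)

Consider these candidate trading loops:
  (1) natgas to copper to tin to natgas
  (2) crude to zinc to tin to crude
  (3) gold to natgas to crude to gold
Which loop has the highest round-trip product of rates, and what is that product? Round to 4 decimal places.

1.1620

(1) 1.008 × 4.424 × 0.2509 = 1.11886
(2) 0.4741 × 1.687 × 1.311 = 1.04855
(3) 0.339 × 5.599 × 0.6122 = 1.16199
Highest is cycle (3) at 1.1620 (>1, arbitrage).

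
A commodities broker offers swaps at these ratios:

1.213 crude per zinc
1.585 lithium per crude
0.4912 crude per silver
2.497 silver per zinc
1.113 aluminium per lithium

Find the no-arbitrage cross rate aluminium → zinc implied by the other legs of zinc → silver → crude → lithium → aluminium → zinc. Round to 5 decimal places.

Known legs of the cycle: 2.497 × 0.4912 × 1.585 × 1.113 = 2.163721354872
For no arbitrage the full-cycle product must be 1, so the missing rate is 1 / 2.163721354872 ≈ 0.4621667.

0.46217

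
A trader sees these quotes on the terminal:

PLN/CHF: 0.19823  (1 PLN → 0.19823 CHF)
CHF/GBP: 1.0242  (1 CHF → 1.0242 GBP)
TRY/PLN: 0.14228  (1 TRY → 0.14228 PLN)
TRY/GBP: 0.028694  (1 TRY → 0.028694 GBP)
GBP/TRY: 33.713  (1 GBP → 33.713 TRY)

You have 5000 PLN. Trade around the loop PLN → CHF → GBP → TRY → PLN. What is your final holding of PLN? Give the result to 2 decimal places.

4869.29

5000 PLN × 0.19823 = 991.15 CHF
991.15 CHF × 1.0242 = 1015.13583 GBP
1015.13583 GBP × 33.713 = 34223.27423679 TRY
34223.27423679 TRY × 0.14228 = 4869.2874584104812 PLN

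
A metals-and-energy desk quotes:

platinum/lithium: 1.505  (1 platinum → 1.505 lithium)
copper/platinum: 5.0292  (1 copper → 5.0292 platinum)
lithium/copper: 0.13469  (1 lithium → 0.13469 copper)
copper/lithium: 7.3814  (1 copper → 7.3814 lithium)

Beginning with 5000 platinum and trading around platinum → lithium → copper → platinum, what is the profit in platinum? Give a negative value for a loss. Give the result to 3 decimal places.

97.307

5000 platinum × 1.505 = 7525 lithium
7525 lithium × 0.13469 = 1013.54225 copper
1013.54225 copper × 5.0292 = 5097.3066837 platinum
Net change: 5097.3066837 − 5000 = 97.3066837 platinum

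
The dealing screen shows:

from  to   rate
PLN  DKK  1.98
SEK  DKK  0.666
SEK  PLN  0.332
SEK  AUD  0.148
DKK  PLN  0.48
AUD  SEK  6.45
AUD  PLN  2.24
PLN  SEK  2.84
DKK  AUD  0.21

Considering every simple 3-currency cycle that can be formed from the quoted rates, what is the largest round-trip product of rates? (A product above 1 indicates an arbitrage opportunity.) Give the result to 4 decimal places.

0.9415

SEK→AUD→PLN→SEK: 0.148 × 2.24 × 2.84 = 0.94152
DKK→AUD→PLN→DKK: 0.21 × 2.24 × 1.98 = 0.93139
SEK→DKK→PLN→SEK: 0.666 × 0.48 × 2.84 = 0.90789
SEK→DKK→AUD→SEK: 0.666 × 0.21 × 6.45 = 0.90210
Maximum is SEK→AUD→PLN→SEK at 0.9415; no arbitrage — every cycle loses value.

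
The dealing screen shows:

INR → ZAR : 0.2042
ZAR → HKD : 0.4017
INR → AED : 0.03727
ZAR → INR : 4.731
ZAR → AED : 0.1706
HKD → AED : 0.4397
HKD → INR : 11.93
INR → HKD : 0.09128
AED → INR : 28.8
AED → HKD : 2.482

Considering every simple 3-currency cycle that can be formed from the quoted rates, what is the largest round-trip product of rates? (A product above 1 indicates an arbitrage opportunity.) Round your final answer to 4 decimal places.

AED→INR→HKD→AED: 28.8 × 0.09128 × 0.4397 = 1.15591
AED→HKD→INR→AED: 2.482 × 11.93 × 0.03727 = 1.10357
ZAR→AED→INR→ZAR: 0.1706 × 28.8 × 0.2042 = 1.00329
ZAR→HKD→INR→ZAR: 0.4017 × 11.93 × 0.2042 = 0.97858
Maximum is AED→INR→HKD→AED at 1.1559; arbitrage exists.

1.1559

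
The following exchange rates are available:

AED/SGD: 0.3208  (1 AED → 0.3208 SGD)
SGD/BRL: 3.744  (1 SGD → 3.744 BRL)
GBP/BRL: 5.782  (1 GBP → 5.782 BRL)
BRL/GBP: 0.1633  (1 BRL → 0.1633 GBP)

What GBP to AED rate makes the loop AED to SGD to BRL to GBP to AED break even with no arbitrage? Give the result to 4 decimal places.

Known legs of the cycle: 0.3208 × 3.744 × 0.1633 = 0.19613558016
For no arbitrage the full-cycle product must be 1, so the missing rate is 1 / 0.19613558016 ≈ 5.098514.

5.0985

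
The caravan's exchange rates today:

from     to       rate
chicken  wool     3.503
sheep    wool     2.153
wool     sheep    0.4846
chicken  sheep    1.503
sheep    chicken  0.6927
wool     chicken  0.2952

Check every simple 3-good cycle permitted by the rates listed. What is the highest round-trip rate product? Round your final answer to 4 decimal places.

1.1759

sheep→chicken→wool→sheep: 0.6927 × 3.503 × 0.4846 = 1.17590
sheep→wool→chicken→sheep: 2.153 × 0.2952 × 1.503 = 0.95526
Maximum is sheep→chicken→wool→sheep at 1.1759; arbitrage exists.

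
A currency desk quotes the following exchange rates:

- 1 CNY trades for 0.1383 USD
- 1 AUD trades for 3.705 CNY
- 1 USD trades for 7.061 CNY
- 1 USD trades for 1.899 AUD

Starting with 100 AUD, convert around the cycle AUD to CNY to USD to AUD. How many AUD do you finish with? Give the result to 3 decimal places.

100 AUD × 3.705 = 370.5 CNY
370.5 CNY × 0.1383 = 51.24015 USD
51.24015 USD × 1.899 = 97.30504485 AUD

97.305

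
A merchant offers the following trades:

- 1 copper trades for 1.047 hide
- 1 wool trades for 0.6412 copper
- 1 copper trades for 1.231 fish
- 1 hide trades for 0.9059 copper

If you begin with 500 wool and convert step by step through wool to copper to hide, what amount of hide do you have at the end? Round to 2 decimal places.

500 wool × 0.6412 = 320.6 copper
320.6 copper × 1.047 = 335.6682 hide

335.67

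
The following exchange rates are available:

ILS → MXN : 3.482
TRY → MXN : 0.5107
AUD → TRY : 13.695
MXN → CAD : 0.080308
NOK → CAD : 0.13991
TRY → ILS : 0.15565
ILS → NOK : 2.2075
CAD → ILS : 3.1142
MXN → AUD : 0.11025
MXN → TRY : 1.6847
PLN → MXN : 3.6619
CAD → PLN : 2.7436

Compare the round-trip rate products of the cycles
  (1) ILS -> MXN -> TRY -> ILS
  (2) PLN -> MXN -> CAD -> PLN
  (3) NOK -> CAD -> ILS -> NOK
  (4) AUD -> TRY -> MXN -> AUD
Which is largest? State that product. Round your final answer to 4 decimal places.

0.9618

(1) 3.482 × 1.6847 × 0.15565 = 0.91306
(2) 3.6619 × 0.080308 × 2.7436 = 0.80684
(3) 0.13991 × 3.1142 × 2.2075 = 0.96182
(4) 13.695 × 0.5107 × 0.11025 = 0.77109
Highest is cycle (3) at 0.9618 (≤1, no arbitrage).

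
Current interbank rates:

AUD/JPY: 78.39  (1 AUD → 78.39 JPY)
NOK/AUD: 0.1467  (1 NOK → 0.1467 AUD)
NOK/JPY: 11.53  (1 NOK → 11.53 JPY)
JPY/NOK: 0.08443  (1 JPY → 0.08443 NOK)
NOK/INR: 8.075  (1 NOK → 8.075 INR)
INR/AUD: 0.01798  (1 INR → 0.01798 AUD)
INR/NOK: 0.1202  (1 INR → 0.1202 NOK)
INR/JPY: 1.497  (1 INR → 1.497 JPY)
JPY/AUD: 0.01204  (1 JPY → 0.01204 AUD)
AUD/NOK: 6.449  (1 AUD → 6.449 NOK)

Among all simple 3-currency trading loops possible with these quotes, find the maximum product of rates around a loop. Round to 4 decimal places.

INR→JPY→NOK→INR: 1.497 × 0.08443 × 8.075 = 1.02061
JPY→NOK→AUD→JPY: 0.08443 × 0.1467 × 78.39 = 0.97093
INR→AUD→NOK→INR: 0.01798 × 6.449 × 8.075 = 0.93632
JPY→AUD→NOK→JPY: 0.01204 × 6.449 × 11.53 = 0.89526
Maximum is INR→JPY→NOK→INR at 1.0206; arbitrage exists.

1.0206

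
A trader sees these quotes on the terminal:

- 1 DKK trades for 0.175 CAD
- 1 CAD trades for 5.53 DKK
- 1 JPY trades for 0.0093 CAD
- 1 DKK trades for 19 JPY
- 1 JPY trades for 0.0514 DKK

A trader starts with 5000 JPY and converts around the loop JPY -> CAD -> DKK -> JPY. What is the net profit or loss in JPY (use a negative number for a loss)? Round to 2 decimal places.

5000 JPY × 0.0093 = 46.5 CAD
46.5 CAD × 5.53 = 257.145 DKK
257.145 DKK × 19 = 4885.755 JPY
Net change: 4885.755 − 5000 = -114.245 JPY

-114.25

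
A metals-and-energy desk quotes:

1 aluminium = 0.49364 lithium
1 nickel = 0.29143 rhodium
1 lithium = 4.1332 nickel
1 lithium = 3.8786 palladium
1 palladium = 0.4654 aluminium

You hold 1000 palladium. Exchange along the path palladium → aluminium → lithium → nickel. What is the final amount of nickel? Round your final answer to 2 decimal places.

1000 palladium × 0.4654 = 465.4 aluminium
465.4 aluminium × 0.49364 = 229.740056 lithium
229.740056 lithium × 4.1332 = 949.5615994592 nickel

949.56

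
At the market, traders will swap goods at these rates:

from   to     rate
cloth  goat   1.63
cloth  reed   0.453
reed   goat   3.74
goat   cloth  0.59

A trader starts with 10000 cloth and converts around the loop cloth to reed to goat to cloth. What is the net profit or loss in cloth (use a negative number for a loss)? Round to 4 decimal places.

-4.1020

10000 cloth × 0.453 = 4530 reed
4530 reed × 3.74 = 16942.2 goat
16942.2 goat × 0.59 = 9995.898 cloth
Net change: 9995.898 − 10000 = -4.102 cloth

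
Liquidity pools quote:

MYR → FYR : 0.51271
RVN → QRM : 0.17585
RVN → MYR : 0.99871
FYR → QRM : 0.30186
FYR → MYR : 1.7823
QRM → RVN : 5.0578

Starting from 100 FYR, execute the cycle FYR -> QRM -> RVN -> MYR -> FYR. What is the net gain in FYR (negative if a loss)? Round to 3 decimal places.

100 FYR × 0.30186 = 30.186 QRM
30.186 QRM × 5.0578 = 152.6747508 RVN
152.6747508 RVN × 0.99871 = 152.477800371468 MYR
152.477800371468 MYR × 0.51271 = 78.17689302845535828 FYR
Net change: 78.17689302845535828 − 100 = -21.82310697154464172 FYR

-21.823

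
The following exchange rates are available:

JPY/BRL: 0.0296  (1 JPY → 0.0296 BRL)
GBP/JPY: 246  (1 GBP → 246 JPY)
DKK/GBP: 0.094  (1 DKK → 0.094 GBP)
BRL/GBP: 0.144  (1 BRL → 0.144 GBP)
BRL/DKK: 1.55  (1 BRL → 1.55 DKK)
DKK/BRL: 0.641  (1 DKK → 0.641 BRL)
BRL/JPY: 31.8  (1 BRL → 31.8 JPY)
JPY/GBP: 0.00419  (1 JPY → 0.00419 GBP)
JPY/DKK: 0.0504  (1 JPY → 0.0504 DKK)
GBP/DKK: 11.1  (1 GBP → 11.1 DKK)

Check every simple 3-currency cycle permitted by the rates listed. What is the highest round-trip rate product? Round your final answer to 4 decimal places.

1.1654

DKK→GBP→JPY→DKK: 0.094 × 246 × 0.0504 = 1.16545
BRL→GBP→JPY→BRL: 0.144 × 246 × 0.0296 = 1.04855
DKK→BRL→JPY→DKK: 0.641 × 31.8 × 0.0504 = 1.02734
DKK→BRL→GBP→DKK: 0.641 × 0.144 × 11.1 = 1.02457
Maximum is DKK→GBP→JPY→DKK at 1.1654; arbitrage exists.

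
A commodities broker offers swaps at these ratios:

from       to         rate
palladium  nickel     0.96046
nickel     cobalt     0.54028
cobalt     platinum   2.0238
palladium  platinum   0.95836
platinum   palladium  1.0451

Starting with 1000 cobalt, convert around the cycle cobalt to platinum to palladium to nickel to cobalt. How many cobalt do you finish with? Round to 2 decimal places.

1097.55

1000 cobalt × 2.0238 = 2023.8 platinum
2023.8 platinum × 1.0451 = 2115.07338 palladium
2115.07338 palladium × 0.96046 = 2031.4433785548 nickel
2031.4433785548 nickel × 0.54028 = 1097.548228565587344 cobalt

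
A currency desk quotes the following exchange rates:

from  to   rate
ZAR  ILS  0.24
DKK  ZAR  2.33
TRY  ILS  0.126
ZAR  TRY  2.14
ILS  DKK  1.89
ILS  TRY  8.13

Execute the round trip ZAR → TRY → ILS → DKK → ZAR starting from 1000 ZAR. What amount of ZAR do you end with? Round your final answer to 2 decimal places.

1187.41

1000 ZAR × 2.14 = 2140 TRY
2140 TRY × 0.126 = 269.64 ILS
269.64 ILS × 1.89 = 509.6196 DKK
509.6196 DKK × 2.33 = 1187.413668 ZAR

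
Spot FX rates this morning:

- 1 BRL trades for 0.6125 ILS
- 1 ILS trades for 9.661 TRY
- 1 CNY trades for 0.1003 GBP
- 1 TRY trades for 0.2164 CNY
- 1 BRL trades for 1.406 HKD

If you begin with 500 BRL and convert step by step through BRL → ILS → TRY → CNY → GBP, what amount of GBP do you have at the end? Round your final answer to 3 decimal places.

64.218

500 BRL × 0.6125 = 306.25 ILS
306.25 ILS × 9.661 = 2958.68125 TRY
2958.68125 TRY × 0.2164 = 640.2586225 CNY
640.2586225 CNY × 0.1003 = 64.21793983675 GBP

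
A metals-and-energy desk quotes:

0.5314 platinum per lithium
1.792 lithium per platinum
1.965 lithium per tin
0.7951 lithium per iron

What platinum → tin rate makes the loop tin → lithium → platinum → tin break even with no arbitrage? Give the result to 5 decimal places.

0.95767

Known legs of the cycle: 1.965 × 0.5314 = 1.044201
For no arbitrage the full-cycle product must be 1, so the missing rate is 1 / 1.044201 ≈ 0.9576700.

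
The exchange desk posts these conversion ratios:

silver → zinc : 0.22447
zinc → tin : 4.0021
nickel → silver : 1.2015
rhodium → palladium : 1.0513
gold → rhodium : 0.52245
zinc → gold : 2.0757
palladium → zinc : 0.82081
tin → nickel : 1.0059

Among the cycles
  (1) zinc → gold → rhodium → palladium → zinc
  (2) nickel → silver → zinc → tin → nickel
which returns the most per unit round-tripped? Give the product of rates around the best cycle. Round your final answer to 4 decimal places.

1.0857

(1) 2.0757 × 0.52245 × 1.0513 × 0.82081 = 0.93579
(2) 1.2015 × 0.22447 × 4.0021 × 1.0059 = 1.08574
Highest is cycle (2) at 1.0857 (>1, arbitrage).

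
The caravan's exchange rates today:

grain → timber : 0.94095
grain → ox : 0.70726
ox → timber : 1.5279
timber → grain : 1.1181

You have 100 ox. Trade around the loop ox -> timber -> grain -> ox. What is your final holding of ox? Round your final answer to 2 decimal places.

120.82

100 ox × 1.5279 = 152.79 timber
152.79 timber × 1.1181 = 170.834499 grain
170.834499 grain × 0.70726 = 120.82440776274 ox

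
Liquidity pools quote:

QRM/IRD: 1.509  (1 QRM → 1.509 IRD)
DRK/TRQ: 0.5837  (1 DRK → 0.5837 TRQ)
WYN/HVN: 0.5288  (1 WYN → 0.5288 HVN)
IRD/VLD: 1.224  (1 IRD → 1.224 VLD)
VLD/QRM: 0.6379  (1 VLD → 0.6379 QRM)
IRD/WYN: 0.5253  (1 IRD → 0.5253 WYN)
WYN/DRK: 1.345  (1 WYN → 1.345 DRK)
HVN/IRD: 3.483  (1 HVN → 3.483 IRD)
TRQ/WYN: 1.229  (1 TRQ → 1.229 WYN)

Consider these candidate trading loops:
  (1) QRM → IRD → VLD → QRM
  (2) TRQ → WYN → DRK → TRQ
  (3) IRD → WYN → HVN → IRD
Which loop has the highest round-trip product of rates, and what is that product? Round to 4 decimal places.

1.1782

(1) 1.509 × 1.224 × 0.6379 = 1.17821
(2) 1.229 × 1.345 × 0.5837 = 0.96486
(3) 0.5253 × 0.5288 × 3.483 = 0.96750
Highest is cycle (1) at 1.1782 (>1, arbitrage).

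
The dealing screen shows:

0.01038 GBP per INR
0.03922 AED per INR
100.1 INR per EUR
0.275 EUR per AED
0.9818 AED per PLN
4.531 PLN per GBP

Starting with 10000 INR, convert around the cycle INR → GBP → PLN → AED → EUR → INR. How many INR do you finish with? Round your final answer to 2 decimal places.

12711.04

10000 INR × 0.01038 = 103.8 GBP
103.8 GBP × 4.531 = 470.3178 PLN
470.3178 PLN × 0.9818 = 461.75801604 AED
461.75801604 AED × 0.275 = 126.983454411 EUR
126.983454411 EUR × 100.1 = 12711.0437865411 INR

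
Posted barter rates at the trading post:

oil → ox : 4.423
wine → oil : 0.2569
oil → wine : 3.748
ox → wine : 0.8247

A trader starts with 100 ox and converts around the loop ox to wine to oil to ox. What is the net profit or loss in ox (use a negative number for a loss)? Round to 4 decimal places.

-6.2919

100 ox × 0.8247 = 82.47 wine
82.47 wine × 0.2569 = 21.186543 oil
21.186543 oil × 4.423 = 93.708079689 ox
Net change: 93.708079689 − 100 = -6.291920311 ox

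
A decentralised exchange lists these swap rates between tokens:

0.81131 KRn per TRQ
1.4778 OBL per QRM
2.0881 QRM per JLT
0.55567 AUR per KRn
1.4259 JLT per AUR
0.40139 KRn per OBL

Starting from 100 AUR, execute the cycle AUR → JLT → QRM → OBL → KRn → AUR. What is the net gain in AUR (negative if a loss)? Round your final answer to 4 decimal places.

100 AUR × 1.4259 = 142.59 JLT
142.59 JLT × 2.0881 = 297.742179 QRM
297.742179 QRM × 1.4778 = 440.0033921262 OBL
440.0033921262 OBL × 0.40139 = 176.612961565535418 KRn
176.612961565535418 KRn × 0.55567 = 98.13852435312106572006 AUR
Net change: 98.13852435312106572006 − 100 = -1.86147564687893427994 AUR

-1.8615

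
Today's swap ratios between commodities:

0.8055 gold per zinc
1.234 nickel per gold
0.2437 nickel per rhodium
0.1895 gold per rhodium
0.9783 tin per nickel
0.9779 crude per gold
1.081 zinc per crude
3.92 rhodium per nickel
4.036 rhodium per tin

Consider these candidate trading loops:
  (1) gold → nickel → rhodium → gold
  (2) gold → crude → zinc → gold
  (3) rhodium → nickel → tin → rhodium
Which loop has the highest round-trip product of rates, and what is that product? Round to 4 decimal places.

(1) 1.234 × 3.92 × 0.1895 = 0.91666
(2) 0.9779 × 1.081 × 0.8055 = 0.85150
(3) 0.2437 × 0.9783 × 4.036 = 0.96223
Highest is cycle (3) at 0.9622 (≤1, no arbitrage).

0.9622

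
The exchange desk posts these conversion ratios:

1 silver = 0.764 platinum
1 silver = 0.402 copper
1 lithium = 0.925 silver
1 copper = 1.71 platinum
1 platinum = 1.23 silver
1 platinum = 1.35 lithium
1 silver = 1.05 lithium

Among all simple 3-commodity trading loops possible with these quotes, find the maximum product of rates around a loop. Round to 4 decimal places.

0.9540

platinum→lithium→silver→platinum: 1.35 × 0.925 × 0.764 = 0.95405
platinum→silver→copper→platinum: 1.23 × 0.402 × 1.71 = 0.84553
Maximum is platinum→lithium→silver→platinum at 0.9540; no arbitrage — every cycle loses value.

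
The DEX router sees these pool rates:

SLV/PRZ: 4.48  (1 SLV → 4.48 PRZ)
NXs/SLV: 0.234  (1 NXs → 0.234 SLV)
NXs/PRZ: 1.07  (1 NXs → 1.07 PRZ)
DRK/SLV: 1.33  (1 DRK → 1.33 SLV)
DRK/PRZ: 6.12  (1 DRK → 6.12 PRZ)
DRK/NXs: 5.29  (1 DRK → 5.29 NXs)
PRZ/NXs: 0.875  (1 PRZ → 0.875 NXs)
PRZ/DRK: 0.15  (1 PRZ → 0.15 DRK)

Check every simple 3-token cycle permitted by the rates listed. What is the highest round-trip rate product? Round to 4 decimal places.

0.9173

SLV→PRZ→NXs→SLV: 4.48 × 0.875 × 0.234 = 0.91728
SLV→PRZ→DRK→SLV: 4.48 × 0.15 × 1.33 = 0.89376
PRZ→DRK→NXs→PRZ: 0.15 × 5.29 × 1.07 = 0.84905
Maximum is SLV→PRZ→NXs→SLV at 0.9173; no arbitrage — every cycle loses value.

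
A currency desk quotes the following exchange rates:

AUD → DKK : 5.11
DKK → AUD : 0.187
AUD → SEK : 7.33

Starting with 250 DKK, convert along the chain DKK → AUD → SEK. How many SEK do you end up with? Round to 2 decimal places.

250 DKK × 0.187 = 46.75 AUD
46.75 AUD × 7.33 = 342.6775 SEK

342.68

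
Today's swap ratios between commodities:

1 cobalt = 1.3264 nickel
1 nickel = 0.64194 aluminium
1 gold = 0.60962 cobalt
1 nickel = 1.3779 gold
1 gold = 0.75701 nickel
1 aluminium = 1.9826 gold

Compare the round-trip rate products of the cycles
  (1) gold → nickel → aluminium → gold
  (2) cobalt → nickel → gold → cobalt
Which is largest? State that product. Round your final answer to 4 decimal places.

1.1142

(1) 0.75701 × 0.64194 × 1.9826 = 0.96345
(2) 1.3264 × 1.3779 × 0.60962 = 1.11417
Highest is cycle (2) at 1.1142 (>1, arbitrage).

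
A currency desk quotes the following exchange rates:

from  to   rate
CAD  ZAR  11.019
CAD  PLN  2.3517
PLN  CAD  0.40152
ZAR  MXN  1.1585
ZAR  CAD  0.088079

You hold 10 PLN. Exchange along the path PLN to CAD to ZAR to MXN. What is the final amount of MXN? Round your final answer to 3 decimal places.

51.256

10 PLN × 0.40152 = 4.0152 CAD
4.0152 CAD × 11.019 = 44.2434888 ZAR
44.2434888 ZAR × 1.1585 = 51.2560817748 MXN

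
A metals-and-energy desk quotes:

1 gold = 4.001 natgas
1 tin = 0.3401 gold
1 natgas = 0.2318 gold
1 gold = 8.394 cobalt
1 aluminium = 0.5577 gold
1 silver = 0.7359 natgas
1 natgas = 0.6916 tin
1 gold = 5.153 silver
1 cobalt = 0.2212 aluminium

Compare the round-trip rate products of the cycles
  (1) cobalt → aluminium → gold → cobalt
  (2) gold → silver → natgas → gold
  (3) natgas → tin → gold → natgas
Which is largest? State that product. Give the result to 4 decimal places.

(1) 0.2212 × 0.5577 × 8.394 = 1.03551
(2) 5.153 × 0.7359 × 0.2318 = 0.87901
(3) 0.6916 × 0.3401 × 4.001 = 0.94109
Highest is cycle (1) at 1.0355 (>1, arbitrage).

1.0355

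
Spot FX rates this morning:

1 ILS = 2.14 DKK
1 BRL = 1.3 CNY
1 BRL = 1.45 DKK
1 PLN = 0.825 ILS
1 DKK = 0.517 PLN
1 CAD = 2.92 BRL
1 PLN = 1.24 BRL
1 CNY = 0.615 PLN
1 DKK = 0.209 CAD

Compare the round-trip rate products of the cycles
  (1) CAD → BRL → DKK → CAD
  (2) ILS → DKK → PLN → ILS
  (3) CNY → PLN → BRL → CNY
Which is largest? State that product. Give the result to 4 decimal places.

(1) 2.92 × 1.45 × 0.209 = 0.88491
(2) 2.14 × 0.517 × 0.825 = 0.91276
(3) 0.615 × 1.24 × 1.3 = 0.99138
Highest is cycle (3) at 0.9914 (≤1, no arbitrage).

0.9914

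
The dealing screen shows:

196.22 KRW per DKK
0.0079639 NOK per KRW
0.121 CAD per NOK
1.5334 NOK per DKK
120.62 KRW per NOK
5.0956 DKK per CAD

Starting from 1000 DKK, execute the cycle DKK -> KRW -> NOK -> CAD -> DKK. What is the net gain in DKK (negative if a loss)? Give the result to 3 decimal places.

-36.504

1000 DKK × 196.22 = 196220 KRW
196220 KRW × 0.0079639 = 1562.676458 NOK
1562.676458 NOK × 0.121 = 189.083851418 CAD
189.083851418 CAD × 5.0956 = 963.4956732855608 DKK
Net change: 963.4956732855608 − 1000 = -36.5043267144392 DKK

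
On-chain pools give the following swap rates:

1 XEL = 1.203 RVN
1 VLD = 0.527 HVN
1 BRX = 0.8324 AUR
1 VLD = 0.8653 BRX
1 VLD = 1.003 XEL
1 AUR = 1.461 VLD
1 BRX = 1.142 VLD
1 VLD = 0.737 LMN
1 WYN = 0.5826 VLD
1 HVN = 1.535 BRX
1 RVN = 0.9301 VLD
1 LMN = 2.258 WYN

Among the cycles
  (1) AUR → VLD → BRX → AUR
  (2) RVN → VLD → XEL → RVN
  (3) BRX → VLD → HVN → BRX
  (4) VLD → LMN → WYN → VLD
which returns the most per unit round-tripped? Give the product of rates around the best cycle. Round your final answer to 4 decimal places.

(1) 1.461 × 0.8653 × 0.8324 = 1.05232
(2) 0.9301 × 1.003 × 1.203 = 1.12227
(3) 1.142 × 0.527 × 1.535 = 0.92382
(4) 0.737 × 2.258 × 0.5826 = 0.96953
Highest is cycle (2) at 1.1223 (>1, arbitrage).

1.1223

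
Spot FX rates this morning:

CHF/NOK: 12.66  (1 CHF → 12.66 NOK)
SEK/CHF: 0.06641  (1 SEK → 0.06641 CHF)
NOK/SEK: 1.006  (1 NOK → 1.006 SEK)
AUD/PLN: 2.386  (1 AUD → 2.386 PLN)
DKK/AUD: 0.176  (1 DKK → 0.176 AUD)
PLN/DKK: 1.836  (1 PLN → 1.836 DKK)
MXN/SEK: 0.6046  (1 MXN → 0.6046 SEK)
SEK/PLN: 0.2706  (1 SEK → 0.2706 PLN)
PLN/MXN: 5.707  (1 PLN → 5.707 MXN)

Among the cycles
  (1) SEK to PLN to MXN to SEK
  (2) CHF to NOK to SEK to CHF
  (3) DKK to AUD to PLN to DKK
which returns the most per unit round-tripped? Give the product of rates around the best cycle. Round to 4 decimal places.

0.9337

(1) 0.2706 × 5.707 × 0.6046 = 0.93369
(2) 12.66 × 1.006 × 0.06641 = 0.84580
(3) 0.176 × 2.386 × 1.836 = 0.77100
Highest is cycle (1) at 0.9337 (≤1, no arbitrage).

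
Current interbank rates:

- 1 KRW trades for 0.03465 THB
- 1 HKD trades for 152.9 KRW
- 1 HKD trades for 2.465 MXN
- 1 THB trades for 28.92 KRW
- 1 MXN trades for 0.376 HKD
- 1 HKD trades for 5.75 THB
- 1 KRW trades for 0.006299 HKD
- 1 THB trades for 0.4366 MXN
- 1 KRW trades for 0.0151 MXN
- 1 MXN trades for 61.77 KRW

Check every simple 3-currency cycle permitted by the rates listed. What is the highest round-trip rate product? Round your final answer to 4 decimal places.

HKD→THB→KRW→HKD: 5.75 × 28.92 × 0.006299 = 1.04746
HKD→MXN→KRW→HKD: 2.465 × 61.77 × 0.006299 = 0.95910
HKD→THB→MXN→HKD: 5.75 × 0.4366 × 0.376 = 0.94393
MXN→KRW→THB→MXN: 61.77 × 0.03465 × 0.4366 = 0.93447
HKD→KRW→MXN→HKD: 152.9 × 0.0151 × 0.376 = 0.86811
Maximum is HKD→THB→KRW→HKD at 1.0475; arbitrage exists.

1.0475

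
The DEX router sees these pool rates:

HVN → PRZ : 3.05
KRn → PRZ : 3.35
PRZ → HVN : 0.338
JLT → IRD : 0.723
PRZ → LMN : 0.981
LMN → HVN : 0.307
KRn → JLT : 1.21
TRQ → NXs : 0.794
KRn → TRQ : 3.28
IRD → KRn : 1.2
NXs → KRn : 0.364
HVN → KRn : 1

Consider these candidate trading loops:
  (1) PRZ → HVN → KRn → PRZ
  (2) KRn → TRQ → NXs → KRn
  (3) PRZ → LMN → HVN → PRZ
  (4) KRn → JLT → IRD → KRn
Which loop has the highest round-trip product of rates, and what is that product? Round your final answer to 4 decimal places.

1.1323

(1) 0.338 × 1 × 3.35 = 1.13230
(2) 3.28 × 0.794 × 0.364 = 0.94797
(3) 0.981 × 0.307 × 3.05 = 0.91856
(4) 1.21 × 0.723 × 1.2 = 1.04980
Highest is cycle (1) at 1.1323 (>1, arbitrage).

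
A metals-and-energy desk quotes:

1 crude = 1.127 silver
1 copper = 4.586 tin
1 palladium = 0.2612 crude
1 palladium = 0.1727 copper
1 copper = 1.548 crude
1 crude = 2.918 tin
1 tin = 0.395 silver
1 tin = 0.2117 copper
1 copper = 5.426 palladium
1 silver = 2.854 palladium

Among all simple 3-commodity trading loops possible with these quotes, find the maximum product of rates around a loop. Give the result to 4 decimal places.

0.9563

tin→copper→crude→tin: 0.2117 × 1.548 × 2.918 = 0.95626
silver→palladium→crude→silver: 2.854 × 0.2612 × 1.127 = 0.84014
Maximum is tin→copper→crude→tin at 0.9563; no arbitrage — every cycle loses value.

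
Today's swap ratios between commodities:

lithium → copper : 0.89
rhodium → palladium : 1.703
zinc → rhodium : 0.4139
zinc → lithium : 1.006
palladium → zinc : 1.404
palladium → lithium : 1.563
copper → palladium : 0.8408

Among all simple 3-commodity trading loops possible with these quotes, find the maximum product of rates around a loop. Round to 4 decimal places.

1.1696

lithium→copper→palladium→lithium: 0.89 × 0.8408 × 1.563 = 1.16961
zinc→rhodium→palladium→zinc: 0.4139 × 1.703 × 1.404 = 0.98964
Maximum is lithium→copper→palladium→lithium at 1.1696; arbitrage exists.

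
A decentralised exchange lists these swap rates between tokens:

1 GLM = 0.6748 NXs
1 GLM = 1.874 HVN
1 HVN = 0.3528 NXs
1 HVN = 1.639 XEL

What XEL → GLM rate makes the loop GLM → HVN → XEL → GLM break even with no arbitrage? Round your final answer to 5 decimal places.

Known legs of the cycle: 1.874 × 1.639 = 3.071486
For no arbitrage the full-cycle product must be 1, so the missing rate is 1 / 3.071486 ≈ 0.3255753.

0.32558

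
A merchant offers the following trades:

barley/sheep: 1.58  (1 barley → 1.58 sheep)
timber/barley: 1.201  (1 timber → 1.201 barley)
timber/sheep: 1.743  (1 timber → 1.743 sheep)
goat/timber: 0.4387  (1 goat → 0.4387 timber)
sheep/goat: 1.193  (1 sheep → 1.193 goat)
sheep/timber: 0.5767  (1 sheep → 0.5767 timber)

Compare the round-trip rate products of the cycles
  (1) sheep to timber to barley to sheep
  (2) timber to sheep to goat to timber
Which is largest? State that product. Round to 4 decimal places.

(1) 0.5767 × 1.201 × 1.58 = 1.09433
(2) 1.743 × 1.193 × 0.4387 = 0.91223
Highest is cycle (1) at 1.0943 (>1, arbitrage).

1.0943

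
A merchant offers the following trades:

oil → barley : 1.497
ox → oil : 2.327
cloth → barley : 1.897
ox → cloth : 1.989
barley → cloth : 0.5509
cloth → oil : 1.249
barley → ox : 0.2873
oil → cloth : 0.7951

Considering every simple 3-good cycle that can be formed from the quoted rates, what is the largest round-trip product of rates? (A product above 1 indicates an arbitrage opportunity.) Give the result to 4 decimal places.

1.0840

ox→cloth→barley→ox: 1.989 × 1.897 × 0.2873 = 1.08402
barley→cloth→oil→barley: 0.5509 × 1.249 × 1.497 = 1.03005
ox→oil→barley→ox: 2.327 × 1.497 × 0.2873 = 1.00082
Maximum is ox→cloth→barley→ox at 1.0840; arbitrage exists.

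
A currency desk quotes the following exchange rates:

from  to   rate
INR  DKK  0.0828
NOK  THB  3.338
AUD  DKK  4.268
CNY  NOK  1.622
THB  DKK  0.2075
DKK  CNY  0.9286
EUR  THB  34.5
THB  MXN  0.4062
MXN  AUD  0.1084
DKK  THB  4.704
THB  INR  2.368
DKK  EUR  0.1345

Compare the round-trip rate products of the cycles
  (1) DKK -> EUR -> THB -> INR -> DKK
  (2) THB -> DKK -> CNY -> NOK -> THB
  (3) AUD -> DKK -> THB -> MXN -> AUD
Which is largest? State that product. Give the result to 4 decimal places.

1.0432

(1) 0.1345 × 34.5 × 2.368 × 0.0828 = 0.90982
(2) 0.2075 × 0.9286 × 1.622 × 3.338 = 1.04324
(3) 4.268 × 4.704 × 0.4062 × 0.1084 = 0.88402
Highest is cycle (2) at 1.0432 (>1, arbitrage).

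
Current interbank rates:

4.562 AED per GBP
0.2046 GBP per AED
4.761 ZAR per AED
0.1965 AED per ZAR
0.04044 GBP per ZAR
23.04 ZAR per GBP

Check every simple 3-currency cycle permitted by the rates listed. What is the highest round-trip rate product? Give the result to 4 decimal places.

AED→GBP→ZAR→AED: 0.2046 × 23.04 × 0.1965 = 0.92630
AED→ZAR→GBP→AED: 4.761 × 0.04044 × 4.562 = 0.87834
Maximum is AED→GBP→ZAR→AED at 0.9263; no arbitrage — every cycle loses value.

0.9263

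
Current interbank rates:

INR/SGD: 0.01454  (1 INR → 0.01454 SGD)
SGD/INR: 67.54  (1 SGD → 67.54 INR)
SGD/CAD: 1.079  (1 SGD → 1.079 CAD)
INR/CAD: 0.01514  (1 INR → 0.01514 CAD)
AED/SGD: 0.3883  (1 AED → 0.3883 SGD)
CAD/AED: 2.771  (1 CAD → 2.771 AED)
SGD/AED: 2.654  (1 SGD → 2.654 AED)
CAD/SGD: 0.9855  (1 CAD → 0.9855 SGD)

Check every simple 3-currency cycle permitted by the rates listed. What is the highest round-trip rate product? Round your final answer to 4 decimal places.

CAD→AED→SGD→CAD: 2.771 × 0.3883 × 1.079 = 1.16098
CAD→SGD→INR→CAD: 0.9855 × 67.54 × 0.01514 = 1.00773
Maximum is CAD→AED→SGD→CAD at 1.1610; arbitrage exists.

1.1610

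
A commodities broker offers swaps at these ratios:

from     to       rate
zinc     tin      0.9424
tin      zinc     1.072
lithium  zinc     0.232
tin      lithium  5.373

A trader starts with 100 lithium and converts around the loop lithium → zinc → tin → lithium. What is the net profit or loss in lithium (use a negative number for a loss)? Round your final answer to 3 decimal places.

100 lithium × 0.232 = 23.2 zinc
23.2 zinc × 0.9424 = 21.86368 tin
21.86368 tin × 5.373 = 117.47355264 lithium
Net change: 117.47355264 − 100 = 17.47355264 lithium

17.474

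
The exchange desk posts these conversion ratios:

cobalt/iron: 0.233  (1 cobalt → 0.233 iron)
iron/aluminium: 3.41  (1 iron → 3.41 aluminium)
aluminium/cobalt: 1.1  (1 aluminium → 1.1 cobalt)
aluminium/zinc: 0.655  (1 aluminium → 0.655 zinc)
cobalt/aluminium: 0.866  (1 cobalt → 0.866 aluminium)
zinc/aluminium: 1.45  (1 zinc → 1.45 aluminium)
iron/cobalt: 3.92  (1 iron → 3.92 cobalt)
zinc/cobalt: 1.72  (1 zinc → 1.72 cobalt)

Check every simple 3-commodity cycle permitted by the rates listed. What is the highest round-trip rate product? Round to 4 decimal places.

0.9756

aluminium→zinc→cobalt→aluminium: 0.655 × 1.72 × 0.866 = 0.97564
aluminium→cobalt→iron→aluminium: 1.1 × 0.233 × 3.41 = 0.87398
Maximum is aluminium→zinc→cobalt→aluminium at 0.9756; no arbitrage — every cycle loses value.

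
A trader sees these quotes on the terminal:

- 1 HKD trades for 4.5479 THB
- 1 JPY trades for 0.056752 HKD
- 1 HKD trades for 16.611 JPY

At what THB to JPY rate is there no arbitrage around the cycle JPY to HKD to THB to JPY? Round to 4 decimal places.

3.8744

Known legs of the cycle: 0.056752 × 4.5479 = 0.2581024208
For no arbitrage the full-cycle product must be 1, so the missing rate is 1 / 0.2581024208 ≈ 3.874431.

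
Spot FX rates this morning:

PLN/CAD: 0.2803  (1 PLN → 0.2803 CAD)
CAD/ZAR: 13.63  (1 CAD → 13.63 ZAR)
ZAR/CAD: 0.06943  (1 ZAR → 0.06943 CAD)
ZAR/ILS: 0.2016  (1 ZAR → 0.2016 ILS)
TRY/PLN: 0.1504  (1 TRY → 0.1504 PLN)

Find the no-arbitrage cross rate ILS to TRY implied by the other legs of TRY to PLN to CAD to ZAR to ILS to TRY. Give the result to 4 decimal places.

8.6326

Known legs of the cycle: 0.1504 × 0.2803 × 13.63 × 0.2016 = 0.11583967159296
For no arbitrage the full-cycle product must be 1, so the missing rate is 1 / 0.11583967159296 ≈ 8.632621.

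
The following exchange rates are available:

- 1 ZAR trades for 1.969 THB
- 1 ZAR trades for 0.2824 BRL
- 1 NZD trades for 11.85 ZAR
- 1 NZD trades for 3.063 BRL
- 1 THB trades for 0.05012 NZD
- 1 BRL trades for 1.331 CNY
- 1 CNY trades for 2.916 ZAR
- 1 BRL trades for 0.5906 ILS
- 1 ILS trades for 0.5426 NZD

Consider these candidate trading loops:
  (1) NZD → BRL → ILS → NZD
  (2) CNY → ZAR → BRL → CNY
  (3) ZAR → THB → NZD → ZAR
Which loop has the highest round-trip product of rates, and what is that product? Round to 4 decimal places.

(1) 3.063 × 0.5906 × 0.5426 = 0.98157
(2) 2.916 × 0.2824 × 1.331 = 1.09605
(3) 1.969 × 0.05012 × 11.85 = 1.16943
Highest is cycle (3) at 1.1694 (>1, arbitrage).

1.1694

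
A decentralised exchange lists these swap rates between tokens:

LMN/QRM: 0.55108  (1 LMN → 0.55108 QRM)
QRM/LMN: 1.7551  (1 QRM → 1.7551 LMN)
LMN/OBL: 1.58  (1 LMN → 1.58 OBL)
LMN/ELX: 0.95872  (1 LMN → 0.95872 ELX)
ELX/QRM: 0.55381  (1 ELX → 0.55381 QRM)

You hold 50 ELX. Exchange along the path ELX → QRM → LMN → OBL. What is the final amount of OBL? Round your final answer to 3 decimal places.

76.787

50 ELX × 0.55381 = 27.6905 QRM
27.6905 QRM × 1.7551 = 48.59959655 LMN
48.59959655 LMN × 1.58 = 76.787362549 OBL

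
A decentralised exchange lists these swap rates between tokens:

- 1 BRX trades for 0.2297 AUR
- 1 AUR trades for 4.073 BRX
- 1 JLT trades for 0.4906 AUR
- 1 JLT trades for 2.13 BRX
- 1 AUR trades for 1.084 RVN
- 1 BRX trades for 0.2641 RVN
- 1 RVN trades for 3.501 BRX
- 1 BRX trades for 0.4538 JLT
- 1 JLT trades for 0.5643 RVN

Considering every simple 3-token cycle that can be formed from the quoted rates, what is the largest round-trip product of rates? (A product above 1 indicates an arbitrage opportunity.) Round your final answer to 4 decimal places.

BRX→JLT→AUR→BRX: 0.4538 × 0.4906 × 4.073 = 0.90679
BRX→JLT→RVN→BRX: 0.4538 × 0.5643 × 3.501 = 0.89653
BRX→AUR→RVN→BRX: 0.2297 × 1.084 × 3.501 = 0.87173
Maximum is BRX→JLT→AUR→BRX at 0.9068; no arbitrage — every cycle loses value.

0.9068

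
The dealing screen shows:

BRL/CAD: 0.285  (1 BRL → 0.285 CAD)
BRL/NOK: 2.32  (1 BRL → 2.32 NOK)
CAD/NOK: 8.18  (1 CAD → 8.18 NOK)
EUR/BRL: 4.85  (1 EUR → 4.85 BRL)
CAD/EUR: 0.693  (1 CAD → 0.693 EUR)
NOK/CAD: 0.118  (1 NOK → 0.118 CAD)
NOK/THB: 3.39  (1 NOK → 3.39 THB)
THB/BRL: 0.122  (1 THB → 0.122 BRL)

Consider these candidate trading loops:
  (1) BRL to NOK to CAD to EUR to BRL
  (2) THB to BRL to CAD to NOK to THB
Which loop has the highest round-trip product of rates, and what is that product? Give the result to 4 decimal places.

0.9642

(1) 2.32 × 0.118 × 0.693 × 4.85 = 0.92012
(2) 0.122 × 0.285 × 8.18 × 3.39 = 0.96418
Highest is cycle (2) at 0.9642 (≤1, no arbitrage).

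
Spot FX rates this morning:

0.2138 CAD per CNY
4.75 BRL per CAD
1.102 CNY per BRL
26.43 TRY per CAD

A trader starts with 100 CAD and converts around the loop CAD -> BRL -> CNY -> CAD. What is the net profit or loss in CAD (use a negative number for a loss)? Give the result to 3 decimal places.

11.914

100 CAD × 4.75 = 475 BRL
475 BRL × 1.102 = 523.45 CNY
523.45 CNY × 0.2138 = 111.91361 CAD
Net change: 111.91361 − 100 = 11.91361 CAD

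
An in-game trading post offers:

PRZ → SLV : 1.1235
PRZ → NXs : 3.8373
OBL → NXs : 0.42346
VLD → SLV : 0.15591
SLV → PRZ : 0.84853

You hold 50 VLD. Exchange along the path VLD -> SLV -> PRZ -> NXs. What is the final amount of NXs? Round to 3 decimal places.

50 VLD × 0.15591 = 7.7955 SLV
7.7955 SLV × 0.84853 = 6.614715615 PRZ
6.614715615 PRZ × 3.8373 = 25.3826482294395 NXs

25.383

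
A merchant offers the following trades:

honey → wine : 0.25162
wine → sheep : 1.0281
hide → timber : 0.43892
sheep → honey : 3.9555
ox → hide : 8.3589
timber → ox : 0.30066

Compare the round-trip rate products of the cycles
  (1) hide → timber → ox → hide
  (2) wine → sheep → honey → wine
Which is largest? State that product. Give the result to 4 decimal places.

(1) 0.43892 × 0.30066 × 8.3589 = 1.10309
(2) 1.0281 × 3.9555 × 0.25162 = 1.02325
Highest is cycle (1) at 1.1031 (>1, arbitrage).

1.1031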